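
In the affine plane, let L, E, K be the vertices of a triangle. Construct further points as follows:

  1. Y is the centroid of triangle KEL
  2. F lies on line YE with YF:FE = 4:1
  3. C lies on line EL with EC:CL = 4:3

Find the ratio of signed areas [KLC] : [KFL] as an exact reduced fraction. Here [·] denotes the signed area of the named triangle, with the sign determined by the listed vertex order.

[KLC]:[KFL] = -45/91

Choose coordinates L = (0, 0), E = (1, 0), K = (0, 1).
1. Y is the centroid of triangle KEL ⇒ Y = (1/3, 1/3)
2. F lies on line YE with YF:FE = 4:1 ⇒ F = (13/15, 1/15)
3. C lies on line EL with EC:CL = 4:3 ⇒ C = (3/7, 0)
2·[KLC] = 3/7, 2·[KFL] = -13/15
[KLC]:[KFL] = 3/7:-13/15 = -45/91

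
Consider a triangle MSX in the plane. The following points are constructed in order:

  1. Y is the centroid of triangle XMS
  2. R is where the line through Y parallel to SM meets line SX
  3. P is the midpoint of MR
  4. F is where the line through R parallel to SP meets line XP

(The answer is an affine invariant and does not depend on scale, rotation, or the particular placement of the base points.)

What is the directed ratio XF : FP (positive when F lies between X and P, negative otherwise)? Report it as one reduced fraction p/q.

XF:FP = 2

Set M = (0, 0), S = (1, 0), X = (0, 1); any affine frame gives the same invariant.
1. Y is the centroid of triangle XMS ⇒ Y = (1/3, 1/3)
2. R is where the line through Y parallel to SM meets line SX ⇒ R = (2/3, 1/3)
3. P is the midpoint of MR ⇒ P = (1/3, 1/6)
4. F is where the line through R parallel to SP meets line XP ⇒ F = (2/9, 4/9)
F = X + t·(P−X) with t = 2/3, so XF:FP = t:(1−t) = 2/3:1/3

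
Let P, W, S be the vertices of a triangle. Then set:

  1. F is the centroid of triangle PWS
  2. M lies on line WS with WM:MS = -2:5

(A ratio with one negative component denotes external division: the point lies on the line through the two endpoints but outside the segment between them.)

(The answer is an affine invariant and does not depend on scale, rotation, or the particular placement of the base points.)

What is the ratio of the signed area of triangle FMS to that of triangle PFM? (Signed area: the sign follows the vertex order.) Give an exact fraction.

Set P = (0, 0), W = (1, 0), S = (0, 1); any affine frame gives the same invariant.
1. F is the centroid of triangle PWS ⇒ F = (1/3, 1/3)
2. M lies on line WS with WM:MS = -2:5 ⇒ M = (5/3, -2/3)
2·[FMS] = 5/9, 2·[PFM] = -7/9
[FMS]:[PFM] = 5/9:-7/9 = -5/7

[FMS]:[PFM] = -5/7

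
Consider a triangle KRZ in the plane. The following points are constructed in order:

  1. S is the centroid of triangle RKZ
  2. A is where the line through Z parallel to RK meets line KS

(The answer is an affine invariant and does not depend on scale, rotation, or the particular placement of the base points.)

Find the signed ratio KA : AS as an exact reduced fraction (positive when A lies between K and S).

Set K = (0, 0), R = (1, 0), Z = (0, 1); any affine frame gives the same invariant.
1. S is the centroid of triangle RKZ ⇒ S = (1/3, 1/3)
2. A is where the line through Z parallel to RK meets line KS ⇒ A = (1, 1)
A = K + t·(S−K) with t = 3, so KA:AS = t:(1−t) = 3:-2

KA:AS = -3/2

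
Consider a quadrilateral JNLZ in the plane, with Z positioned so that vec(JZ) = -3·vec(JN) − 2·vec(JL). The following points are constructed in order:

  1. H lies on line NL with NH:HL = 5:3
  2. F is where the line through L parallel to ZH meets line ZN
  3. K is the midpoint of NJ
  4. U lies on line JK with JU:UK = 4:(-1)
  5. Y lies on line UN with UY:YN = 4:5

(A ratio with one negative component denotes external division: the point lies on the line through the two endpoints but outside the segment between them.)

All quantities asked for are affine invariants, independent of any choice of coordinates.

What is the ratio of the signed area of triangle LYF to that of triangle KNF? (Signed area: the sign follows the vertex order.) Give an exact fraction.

[LYF]:[KNF] = 397/72

Set J = (0, 0), N = (1, 0), L = (0, 1), Z = (-3, -2); any affine frame gives the same invariant.
1. H lies on line NL with NH:HL = 5:3 ⇒ H = (3/8, 5/8)
2. F is where the line through L parallel to ZH meets line ZN ⇒ F = (-27/5, -16/5)
3. K is the midpoint of NJ ⇒ K = (1/2, 0)
4. U lies on line JK with JU:UK = 4:(-1) ⇒ U = (2/3, 0)
5. Y lies on line UN with UY:YN = 4:5 ⇒ Y = (22/27, 0)
2·[LYF] = -397/45, 2·[KNF] = -8/5
[LYF]:[KNF] = -397/45:-8/5 = 397/72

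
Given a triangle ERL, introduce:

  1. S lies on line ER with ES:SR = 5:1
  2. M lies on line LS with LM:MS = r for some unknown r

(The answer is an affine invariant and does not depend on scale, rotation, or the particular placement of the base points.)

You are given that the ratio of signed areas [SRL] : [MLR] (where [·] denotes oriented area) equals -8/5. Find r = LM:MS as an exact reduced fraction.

Set E = (0, 0), R = (1, 0), L = (0, 1); any affine frame gives the same invariant.
1. S lies on line ER with ES:SR = 5:1 ⇒ S = (5/6, 0)
2. With LM:MS = r, write λ = r/(r+1) so M = L + λ·(S−L); M is affine-linear in λ
Every point depending on M is an affine combination of M and λ-independent points, so each such coordinate is linear in λ; the λ² term in each signed area is a multiple of (S−L)×(S−L) = 0, so 2·[SRL] and 2·[MLR] are each linear in λ. Evaluating at λ=0 and λ=1:
  2·[SRL] = 1/6,   2·[MLR] = -1/6·λ
So [SRL]:[MLR] = (1/6) / (-1/6·λ). Setting this equal to -8/5:
  1/6 = -8/5·(-1/6·λ)  ⇒  λ = 5/8
Then r = λ/(1−λ) = (5/8)/(3/8) = 5/3. Check: with r = 5/3, M = (25/48, 3/8) and [SRL]:[MLR] = -8/5 as required.

r = 5/3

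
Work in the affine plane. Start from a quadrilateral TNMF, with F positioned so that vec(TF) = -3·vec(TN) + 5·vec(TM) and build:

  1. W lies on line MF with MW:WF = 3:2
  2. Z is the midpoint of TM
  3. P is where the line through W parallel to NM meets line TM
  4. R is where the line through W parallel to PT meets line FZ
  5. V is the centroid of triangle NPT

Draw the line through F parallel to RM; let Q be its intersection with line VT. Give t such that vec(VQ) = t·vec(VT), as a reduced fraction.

t = -53/127

Choose coordinates T = (0, 0), N = (1, 0), M = (0, 1), F = (-3, 5).
1. W lies on line MF with MW:WF = 3:2 ⇒ W = (-9/5, 17/5)
2. Z is the midpoint of TM ⇒ Z = (0, 1/2)
3. P is where the line through W parallel to NM meets line TM ⇒ P = (0, 8/5)
4. R is where the line through W parallel to PT meets line FZ ⇒ R = (-9/5, 16/5)
5. V is the centroid of triangle NPT ⇒ V = (1/3, 8/15)
through F parallel to RM: direction (9/5, -11/5); meets VT at Q = (60/127, 96/127)
Q = V + t·(T−V) with t = -53/127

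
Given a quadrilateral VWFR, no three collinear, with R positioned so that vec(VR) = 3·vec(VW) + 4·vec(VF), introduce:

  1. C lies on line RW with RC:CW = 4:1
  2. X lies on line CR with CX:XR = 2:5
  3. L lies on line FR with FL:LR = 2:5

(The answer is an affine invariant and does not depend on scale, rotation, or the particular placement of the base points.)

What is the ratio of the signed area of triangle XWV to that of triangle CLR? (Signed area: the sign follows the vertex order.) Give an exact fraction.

[XWV]:[CLR] = 1/2

Set V = (0, 0), W = (1, 0), F = (0, 1), R = (3, 4); any affine frame gives the same invariant.
1. C lies on line RW with RC:CW = 4:1 ⇒ C = (7/5, 4/5)
2. X lies on line CR with CX:XR = 2:5 ⇒ X = (13/7, 12/7)
3. L lies on line FR with FL:LR = 2:5 ⇒ L = (6/7, 13/7)
2·[XWV] = -12/7, 2·[CLR] = -24/7
[XWV]:[CLR] = -12/7:-24/7 = 1/2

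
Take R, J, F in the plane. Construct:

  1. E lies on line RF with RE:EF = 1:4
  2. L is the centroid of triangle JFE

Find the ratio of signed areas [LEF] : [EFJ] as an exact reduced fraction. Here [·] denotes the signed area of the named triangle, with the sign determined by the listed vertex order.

[LEF]:[EFJ] = 1/3

Work in coordinates with R = (0, 0), J = (1, 0), F = (0, 1).
1. E lies on line RF with RE:EF = 1:4 ⇒ E = (0, 1/5)
2. L is the centroid of triangle JFE ⇒ L = (1/3, 2/5)
2·[LEF] = -4/15, 2·[EFJ] = -4/5
[LEF]:[EFJ] = -4/15:-4/5 = 1/3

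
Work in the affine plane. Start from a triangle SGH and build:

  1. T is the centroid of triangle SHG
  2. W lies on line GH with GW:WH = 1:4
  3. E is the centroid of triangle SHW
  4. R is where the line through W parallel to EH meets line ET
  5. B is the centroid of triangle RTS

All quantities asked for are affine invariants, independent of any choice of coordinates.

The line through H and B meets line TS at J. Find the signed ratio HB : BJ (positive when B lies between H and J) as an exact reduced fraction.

HB:BJ = -67/22

Set S = (0, 0), G = (1, 0), H = (0, 1); any affine frame gives the same invariant.
1. T is the centroid of triangle SHG ⇒ T = (1/3, 1/3)
2. W lies on line GH with GW:WH = 1:4 ⇒ W = (4/5, 1/5)
3. E is the centroid of triangle SHW ⇒ E = (4/15, 2/5)
4. R is where the line through W parallel to EH meets line ET ⇒ R = (16/15, -2/5)
5. B is the centroid of triangle RTS ⇒ B = (7/15, -1/45)
line HB meets TS at J = (21/67, 21/67)
B = H + t·(J−H) with t = 67/45, so HB:BJ = 67/45:-22/45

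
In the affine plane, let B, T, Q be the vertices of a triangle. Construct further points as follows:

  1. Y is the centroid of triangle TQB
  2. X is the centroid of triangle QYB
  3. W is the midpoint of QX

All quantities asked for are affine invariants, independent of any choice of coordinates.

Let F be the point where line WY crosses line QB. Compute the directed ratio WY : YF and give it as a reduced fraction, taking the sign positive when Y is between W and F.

WY:YF = -5/6

Set B = (0, 0), T = (1, 0), Q = (0, 1); any affine frame gives the same invariant.
1. Y is the centroid of triangle TQB ⇒ Y = (1/3, 1/3)
2. X is the centroid of triangle QYB ⇒ X = (1/9, 4/9)
3. W is the midpoint of QX ⇒ W = (1/18, 13/18)
line WY meets QB at F = (0, 4/5)
Y = W + t·(F−W) with t = -5, so WY:YF = -5:6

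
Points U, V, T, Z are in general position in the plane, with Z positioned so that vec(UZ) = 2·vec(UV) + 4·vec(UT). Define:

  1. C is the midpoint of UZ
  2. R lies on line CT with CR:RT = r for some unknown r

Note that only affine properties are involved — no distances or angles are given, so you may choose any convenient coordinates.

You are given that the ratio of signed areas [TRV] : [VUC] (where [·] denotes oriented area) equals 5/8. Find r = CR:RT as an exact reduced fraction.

Assign U = (0, 0), V = (1, 0), T = (0, 1), Z = (2, 4) — the answer is frame-independent, so this choice is without loss of generality.
1. C is the midpoint of UZ ⇒ C = (1, 2)
2. With CR:RT = r, write λ = r/(r+1) so R = C + λ·(T−C); R is affine-linear in λ
Every point depending on R is an affine combination of R and λ-independent points, so each such coordinate is linear in λ; the λ² term in each signed area is a multiple of (T−C)×(T−C) = 0, so 2·[TRV] and 2·[VUC] are each linear in λ. Evaluating at λ=0 and λ=1:
  2·[TRV] = 2·λ − 2,   2·[VUC] = -2
So [TRV]:[VUC] = (2·λ − 2) / (-2). Setting this equal to 5/8:
  2·λ − 2 = 5/8·(-2)  ⇒  λ = 3/8
Then r = λ/(1−λ) = (3/8)/(5/8) = 3/5. Check: with r = 3/5, R = (5/8, 13/8) and [TRV]:[VUC] = 5/8 as required.

r = 3/5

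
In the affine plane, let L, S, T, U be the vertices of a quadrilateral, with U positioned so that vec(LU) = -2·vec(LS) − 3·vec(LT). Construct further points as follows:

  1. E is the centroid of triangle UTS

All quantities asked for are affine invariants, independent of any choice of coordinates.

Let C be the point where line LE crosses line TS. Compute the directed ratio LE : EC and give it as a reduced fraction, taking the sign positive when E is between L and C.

LE:EC = -1/2

Set L = (0, 0), S = (1, 0), T = (0, 1), U = (-2, -3); any affine frame gives the same invariant.
1. E is the centroid of triangle UTS ⇒ E = (-1/3, -2/3)
line LE meets TS at C = (1/3, 2/3)
E = L + t·(C−L) with t = -1, so LE:EC = -1:2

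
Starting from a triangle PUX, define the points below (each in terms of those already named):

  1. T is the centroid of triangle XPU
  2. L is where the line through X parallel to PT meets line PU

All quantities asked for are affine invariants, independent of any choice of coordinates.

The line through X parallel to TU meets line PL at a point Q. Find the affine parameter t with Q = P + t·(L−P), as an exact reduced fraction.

Set P = (0, 0), U = (1, 0), X = (0, 1); any affine frame gives the same invariant.
1. T is the centroid of triangle XPU ⇒ T = (1/3, 1/3)
2. L is where the line through X parallel to PT meets line PU ⇒ L = (-1, 0)
through X parallel to TU: direction (2/3, -1/3); meets PL at Q = (2, 0)
Q = P + t·(L−P) with t = -2

t = -2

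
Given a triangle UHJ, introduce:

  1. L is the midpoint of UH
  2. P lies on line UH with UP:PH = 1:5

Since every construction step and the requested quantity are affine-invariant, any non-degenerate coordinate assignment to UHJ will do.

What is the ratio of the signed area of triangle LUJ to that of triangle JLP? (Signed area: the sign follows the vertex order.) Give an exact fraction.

[LUJ]:[JLP] = 3/2

Work in coordinates with U = (0, 0), H = (1, 0), J = (0, 1).
1. L is the midpoint of UH ⇒ L = (1/2, 0)
2. P lies on line UH with UP:PH = 1:5 ⇒ P = (1/6, 0)
2·[LUJ] = -1/2, 2·[JLP] = -1/3
[LUJ]:[JLP] = -1/2:-1/3 = 3/2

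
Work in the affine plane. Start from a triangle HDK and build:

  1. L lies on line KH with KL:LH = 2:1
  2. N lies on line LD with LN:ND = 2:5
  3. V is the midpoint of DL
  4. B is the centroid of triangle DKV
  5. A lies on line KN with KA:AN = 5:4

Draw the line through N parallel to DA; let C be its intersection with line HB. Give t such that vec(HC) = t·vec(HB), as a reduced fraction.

t = 207/349

Work in coordinates with H = (0, 0), D = (1, 0), K = (0, 1).
1. L lies on line KH with KL:LH = 2:1 ⇒ L = (0, 1/3)
2. N lies on line LD with LN:ND = 2:5 ⇒ N = (2/7, 5/21)
3. V is the midpoint of DL ⇒ V = (1/2, 1/6)
4. B is the centroid of triangle DKV ⇒ B = (1/2, 7/18)
5. A lies on line KN with KA:AN = 5:4 ⇒ A = (10/63, 109/189)
through N parallel to DA: direction (-53/63, 109/189); meets HB at C = (207/698, 161/698)
C = H + t·(B−H) with t = 207/349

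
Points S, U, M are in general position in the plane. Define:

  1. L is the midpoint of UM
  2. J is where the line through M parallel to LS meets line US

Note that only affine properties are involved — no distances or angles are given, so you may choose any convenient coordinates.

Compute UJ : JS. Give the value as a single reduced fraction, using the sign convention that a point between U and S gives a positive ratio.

Assign S = (0, 0), U = (1, 0), M = (0, 1) — the answer is frame-independent, so this choice is without loss of generality.
1. L is the midpoint of UM ⇒ L = (1/2, 1/2)
2. J is where the line through M parallel to LS meets line US ⇒ J = (-1, 0)
J = U + t·(S−U) with t = 2, so UJ:JS = t:(1−t) = 2:-1

UJ:JS = -2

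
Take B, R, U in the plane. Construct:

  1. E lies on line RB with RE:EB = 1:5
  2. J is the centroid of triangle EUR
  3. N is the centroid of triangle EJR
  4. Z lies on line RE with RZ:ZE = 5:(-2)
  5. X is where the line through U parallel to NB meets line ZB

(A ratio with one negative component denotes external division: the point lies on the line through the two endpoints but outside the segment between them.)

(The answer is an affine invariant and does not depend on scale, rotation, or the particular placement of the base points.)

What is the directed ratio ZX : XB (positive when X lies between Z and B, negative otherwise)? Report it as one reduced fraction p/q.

ZX:XB = -145/132

Work in coordinates with B = (0, 0), R = (1, 0), U = (0, 1).
1. E lies on line RB with RE:EB = 1:5 ⇒ E = (5/6, 0)
2. J is the centroid of triangle EUR ⇒ J = (11/18, 1/3)
3. N is the centroid of triangle EJR ⇒ N = (22/27, 1/9)
4. Z lies on line RE with RZ:ZE = 5:(-2) ⇒ Z = (13/18, 0)
5. X is where the line through U parallel to NB meets line ZB ⇒ X = (-22/3, 0)
X = Z + t·(B−Z) with t = 145/13, so ZX:XB = t:(1−t) = 145/13:-132/13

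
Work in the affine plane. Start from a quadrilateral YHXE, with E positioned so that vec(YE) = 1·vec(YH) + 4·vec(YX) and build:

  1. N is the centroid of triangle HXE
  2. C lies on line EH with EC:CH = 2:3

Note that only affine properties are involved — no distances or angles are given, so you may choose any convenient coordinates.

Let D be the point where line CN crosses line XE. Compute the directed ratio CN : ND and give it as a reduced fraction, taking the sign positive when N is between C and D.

Work in coordinates with Y = (0, 0), H = (1, 0), X = (0, 1), E = (1, 4).
1. N is the centroid of triangle HXE ⇒ N = (2/3, 5/3)
2. C lies on line EH with EC:CH = 2:3 ⇒ C = (1, 12/5)
line CN meets XE at D = (-1, -2)
N = C + t·(D−C) with t = 1/6, so CN:ND = 1/6:5/6

CN:ND = 1/5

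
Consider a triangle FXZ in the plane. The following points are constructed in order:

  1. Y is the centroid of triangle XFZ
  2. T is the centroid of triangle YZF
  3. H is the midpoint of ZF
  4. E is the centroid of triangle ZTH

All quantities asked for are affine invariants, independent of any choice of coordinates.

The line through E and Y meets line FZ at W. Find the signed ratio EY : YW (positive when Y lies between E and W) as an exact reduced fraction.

Set F = (0, 0), X = (1, 0), Z = (0, 1); any affine frame gives the same invariant.
1. Y is the centroid of triangle XFZ ⇒ Y = (1/3, 1/3)
2. T is the centroid of triangle YZF ⇒ T = (1/9, 4/9)
3. H is the midpoint of ZF ⇒ H = (0, 1/2)
4. E is the centroid of triangle ZTH ⇒ E = (1/27, 35/54)
line EY meets FZ at W = (0, 11/16)
Y = E + t·(W−E) with t = -8, so EY:YW = -8:9

EY:YW = -8/9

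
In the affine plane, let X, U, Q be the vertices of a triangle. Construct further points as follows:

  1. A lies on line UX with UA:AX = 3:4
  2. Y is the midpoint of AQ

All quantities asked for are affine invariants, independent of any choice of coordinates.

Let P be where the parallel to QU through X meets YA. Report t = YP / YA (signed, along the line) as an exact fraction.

t = 11/3

Work in coordinates with X = (0, 0), U = (1, 0), Q = (0, 1).
1. A lies on line UX with UA:AX = 3:4 ⇒ A = (4/7, 0)
2. Y is the midpoint of AQ ⇒ Y = (2/7, 1/2)
through X parallel to QU: direction (1, -1); meets YA at P = (4/3, -4/3)
P = Y + t·(A−Y) with t = 11/3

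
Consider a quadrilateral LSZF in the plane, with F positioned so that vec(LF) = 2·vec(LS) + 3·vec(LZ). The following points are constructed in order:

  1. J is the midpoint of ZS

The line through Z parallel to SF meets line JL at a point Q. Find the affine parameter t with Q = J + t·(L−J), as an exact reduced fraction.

t = 2

Choose coordinates L = (0, 0), S = (1, 0), Z = (0, 1), F = (2, 3).
1. J is the midpoint of ZS ⇒ J = (1/2, 1/2)
through Z parallel to SF: direction (1, 3); meets JL at Q = (-1/2, -1/2)
Q = J + t·(L−J) with t = 2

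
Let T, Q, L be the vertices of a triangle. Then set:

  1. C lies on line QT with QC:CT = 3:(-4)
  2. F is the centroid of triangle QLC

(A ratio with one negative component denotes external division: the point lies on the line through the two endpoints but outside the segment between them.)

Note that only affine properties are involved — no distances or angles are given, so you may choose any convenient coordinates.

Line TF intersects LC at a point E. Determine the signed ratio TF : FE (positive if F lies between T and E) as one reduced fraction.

Set T = (0, 0), Q = (1, 0), L = (0, 1); any affine frame gives the same invariant.
1. C lies on line QT with QC:CT = 3:(-4) ⇒ C = (4, 0)
2. F is the centroid of triangle QLC ⇒ F = (5/3, 1/3)
line TF meets LC at E = (20/9, 4/9)
F = T + t·(E−T) with t = 3/4, so TF:FE = 3/4:1/4

TF:FE = 3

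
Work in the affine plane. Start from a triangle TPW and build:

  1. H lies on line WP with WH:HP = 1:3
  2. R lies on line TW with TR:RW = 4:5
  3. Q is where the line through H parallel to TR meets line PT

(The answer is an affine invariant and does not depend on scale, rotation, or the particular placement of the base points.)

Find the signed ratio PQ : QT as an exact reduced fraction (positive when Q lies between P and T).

Assign T = (0, 0), P = (1, 0), W = (0, 1) — the answer is frame-independent, so this choice is without loss of generality.
1. H lies on line WP with WH:HP = 1:3 ⇒ H = (1/4, 3/4)
2. R lies on line TW with TR:RW = 4:5 ⇒ R = (0, 4/9)
3. Q is where the line through H parallel to TR meets line PT ⇒ Q = (1/4, 0)
Q = P + t·(T−P) with t = 3/4, so PQ:QT = t:(1−t) = 3/4:1/4

PQ:QT = 3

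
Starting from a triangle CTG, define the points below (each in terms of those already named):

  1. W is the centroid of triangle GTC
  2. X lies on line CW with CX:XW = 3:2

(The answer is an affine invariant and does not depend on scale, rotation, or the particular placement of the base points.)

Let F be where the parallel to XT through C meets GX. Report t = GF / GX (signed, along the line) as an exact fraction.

Set C = (0, 0), T = (1, 0), G = (0, 1); any affine frame gives the same invariant.
1. W is the centroid of triangle GTC ⇒ W = (1/3, 1/3)
2. X lies on line CW with CX:XW = 3:2 ⇒ X = (1/5, 1/5)
through C parallel to XT: direction (4/5, -1/5); meets GX at F = (4/15, -1/15)
F = G + t·(X−G) with t = 4/3

t = 4/3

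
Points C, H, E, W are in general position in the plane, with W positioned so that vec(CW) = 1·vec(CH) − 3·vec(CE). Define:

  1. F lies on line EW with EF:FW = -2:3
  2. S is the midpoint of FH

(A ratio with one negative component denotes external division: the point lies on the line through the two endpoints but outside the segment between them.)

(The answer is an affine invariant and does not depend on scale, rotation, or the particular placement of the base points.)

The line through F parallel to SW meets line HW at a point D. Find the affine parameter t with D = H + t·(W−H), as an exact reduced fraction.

Assign C = (0, 0), H = (1, 0), E = (0, 1), W = (1, -3) — the answer is frame-independent, so this choice is without loss of generality.
1. F lies on line EW with EF:FW = -2:3 ⇒ F = (-2, 9)
2. S is the midpoint of FH ⇒ S = (-1/2, 9/2)
through F parallel to SW: direction (3/2, -15/2); meets HW at D = (1, -6)
D = H + t·(W−H) with t = 2

t = 2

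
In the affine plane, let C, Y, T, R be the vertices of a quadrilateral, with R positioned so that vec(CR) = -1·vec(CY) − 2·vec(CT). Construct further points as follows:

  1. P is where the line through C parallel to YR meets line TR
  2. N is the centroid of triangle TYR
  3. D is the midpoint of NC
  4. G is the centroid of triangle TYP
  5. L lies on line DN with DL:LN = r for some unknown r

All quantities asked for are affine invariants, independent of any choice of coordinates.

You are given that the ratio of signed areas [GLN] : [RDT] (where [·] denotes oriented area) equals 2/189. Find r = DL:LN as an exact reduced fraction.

Work in coordinates with C = (0, 0), Y = (1, 0), T = (0, 1), R = (-1, -2).
1. P is where the line through C parallel to YR meets line TR ⇒ P = (-1/2, -1/2)
2. N is the centroid of triangle TYR ⇒ N = (0, -1/3)
3. D is the midpoint of NC ⇒ D = (0, -1/6)
4. G is the centroid of triangle TYP ⇒ G = (1/6, 1/6)
5. With DL:LN = r, write λ = r/(r+1) so L = D + λ·(N−D); L is affine-linear in λ
Every point depending on L is an affine combination of L and λ-independent points, so each such coordinate is linear in λ; the λ² term in each signed area is a multiple of (N−D)×(N−D) = 0, so 2·[GLN] and 2·[RDT] are each linear in λ. Evaluating at λ=0 and λ=1:
  2·[GLN] = -1/36·λ + 1/36,   2·[RDT] = 7/6
So [GLN]:[RDT] = (-1/36·λ + 1/36) / (7/6). Setting this equal to 2/189:
  -1/36·λ + 1/36 = 2/189·(7/6)  ⇒  λ = 5/9
Then r = λ/(1−λ) = (5/9)/(4/9) = 5/4. Check: with r = 5/4, L = (0, -7/27) and [GLN]:[RDT] = 2/189 as required.

r = 5/4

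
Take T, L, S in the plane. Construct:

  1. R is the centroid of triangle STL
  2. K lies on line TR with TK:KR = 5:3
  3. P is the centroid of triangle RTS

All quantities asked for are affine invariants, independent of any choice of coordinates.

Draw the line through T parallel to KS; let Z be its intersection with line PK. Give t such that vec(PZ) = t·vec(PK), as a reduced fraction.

Set T = (0, 0), L = (1, 0), S = (0, 1); any affine frame gives the same invariant.
1. R is the centroid of triangle STL ⇒ R = (1/3, 1/3)
2. K lies on line TR with TK:KR = 5:3 ⇒ K = (5/24, 5/24)
3. P is the centroid of triangle RTS ⇒ P = (1/9, 4/9)
through T parallel to KS: direction (-5/24, 19/24); meets PK at Z = (-25/48, 95/48)
Z = P + t·(K−P) with t = -13/2

t = -13/2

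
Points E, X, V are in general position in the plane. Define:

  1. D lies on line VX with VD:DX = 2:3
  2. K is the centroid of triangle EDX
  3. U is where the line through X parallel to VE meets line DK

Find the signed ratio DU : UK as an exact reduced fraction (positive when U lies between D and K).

DU:UK = -9/8

Choose coordinates E = (0, 0), X = (1, 0), V = (0, 1).
1. D lies on line VX with VD:DX = 2:3 ⇒ D = (2/5, 3/5)
2. K is the centroid of triangle EDX ⇒ K = (7/15, 1/5)
3. U is where the line through X parallel to VE meets line DK ⇒ U = (1, -3)
U = D + t·(K−D) with t = 9, so DU:UK = t:(1−t) = 9:-8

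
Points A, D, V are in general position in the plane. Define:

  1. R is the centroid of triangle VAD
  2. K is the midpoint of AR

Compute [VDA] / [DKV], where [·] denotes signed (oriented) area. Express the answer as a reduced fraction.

Work in coordinates with A = (0, 0), D = (1, 0), V = (0, 1).
1. R is the centroid of triangle VAD ⇒ R = (1/3, 1/3)
2. K is the midpoint of AR ⇒ K = (1/6, 1/6)
2·[VDA] = -1, 2·[DKV] = -2/3
[VDA]:[DKV] = -1:-2/3 = 3/2

[VDA]:[DKV] = 3/2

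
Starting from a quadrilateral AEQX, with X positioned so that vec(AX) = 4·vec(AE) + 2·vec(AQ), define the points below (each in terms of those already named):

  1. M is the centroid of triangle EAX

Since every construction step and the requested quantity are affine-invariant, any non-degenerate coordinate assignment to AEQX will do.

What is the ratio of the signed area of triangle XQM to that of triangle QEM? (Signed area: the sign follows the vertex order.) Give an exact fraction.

[XQM]:[QEM] = 9/4

Choose coordinates A = (0, 0), E = (1, 0), Q = (0, 1), X = (4, 2).
1. M is the centroid of triangle EAX ⇒ M = (5/3, 2/3)
2·[XQM] = 3, 2·[QEM] = 4/3
[XQM]:[QEM] = 3:4/3 = 9/4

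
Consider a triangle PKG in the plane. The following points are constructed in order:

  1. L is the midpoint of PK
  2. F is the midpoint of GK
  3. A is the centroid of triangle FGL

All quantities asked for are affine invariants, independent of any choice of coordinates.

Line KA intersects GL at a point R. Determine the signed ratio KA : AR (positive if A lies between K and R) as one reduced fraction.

Set P = (0, 0), K = (1, 0), G = (0, 1); any affine frame gives the same invariant.
1. L is the midpoint of PK ⇒ L = (1/2, 0)
2. F is the midpoint of GK ⇒ F = (1/2, 1/2)
3. A is the centroid of triangle FGL ⇒ A = (1/3, 1/2)
line KA meets GL at R = (1/5, 3/5)
A = K + t·(R−K) with t = 5/6, so KA:AR = 5/6:1/6

KA:AR = 5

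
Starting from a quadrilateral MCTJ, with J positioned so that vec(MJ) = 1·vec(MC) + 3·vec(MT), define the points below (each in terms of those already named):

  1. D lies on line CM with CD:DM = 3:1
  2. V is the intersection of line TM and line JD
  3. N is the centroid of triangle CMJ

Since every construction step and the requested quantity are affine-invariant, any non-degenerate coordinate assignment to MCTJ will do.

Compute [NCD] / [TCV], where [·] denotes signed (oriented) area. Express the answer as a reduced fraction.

Choose coordinates M = (0, 0), C = (1, 0), T = (0, 1), J = (1, 3).
1. D lies on line CM with CD:DM = 3:1 ⇒ D = (1/4, 0)
2. V is the intersection of line TM and line JD ⇒ V = (0, -1)
3. N is the centroid of triangle CMJ ⇒ N = (2/3, 1)
2·[NCD] = -3/4, 2·[TCV] = -2
[NCD]:[TCV] = -3/4:-2 = 3/8

[NCD]:[TCV] = 3/8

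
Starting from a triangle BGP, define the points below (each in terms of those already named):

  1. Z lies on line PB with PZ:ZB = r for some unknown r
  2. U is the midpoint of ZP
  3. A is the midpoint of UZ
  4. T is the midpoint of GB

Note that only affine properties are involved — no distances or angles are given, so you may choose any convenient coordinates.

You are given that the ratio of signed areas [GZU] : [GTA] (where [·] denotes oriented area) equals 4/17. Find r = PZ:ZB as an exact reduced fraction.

Set B = (0, 0), G = (1, 0), P = (0, 1); any affine frame gives the same invariant.
1. With PZ:ZB = r, write λ = r/(r+1) so Z = P + λ·(B−P); Z is affine-linear in λ
2. U is the midpoint of ZP ⇒ U is an affine combination of earlier points and hence also affine-linear in λ
3. A is the midpoint of UZ ⇒ A is an affine combination of earlier points and hence also affine-linear in λ
4. T is the midpoint of GB ⇒ T = (1/2, 0)
Every point depending on Z is an affine combination of Z and λ-independent points, so each such coordinate is linear in λ; the λ² term in each signed area is a multiple of (B−P)×(B−P) = 0, so 2·[GZU] and 2·[GTA] are each linear in λ. Evaluating at λ=0 and λ=1:
  2·[GZU] = -1/2·λ,   2·[GTA] = 3/8·λ − 1/2
So [GZU]:[GTA] = (-1/2·λ) / (3/8·λ − 1/2). Setting this equal to 4/17:
  -1/2·λ = 4/17·(3/8·λ − 1/2)  ⇒  λ = 1/5
Then r = λ/(1−λ) = (1/5)/(4/5) = 1/4. Check: with r = 1/4, Z = (0, 4/5) and [GZU]:[GTA] = 4/17 as required.

r = 1/4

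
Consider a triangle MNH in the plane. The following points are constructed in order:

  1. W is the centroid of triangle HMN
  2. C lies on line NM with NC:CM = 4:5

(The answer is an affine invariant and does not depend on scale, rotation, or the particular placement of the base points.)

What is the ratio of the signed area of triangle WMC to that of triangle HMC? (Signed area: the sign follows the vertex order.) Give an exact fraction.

[WMC]:[HMC] = 1/3

Assign M = (0, 0), N = (1, 0), H = (0, 1) — the answer is frame-independent, so this choice is without loss of generality.
1. W is the centroid of triangle HMN ⇒ W = (1/3, 1/3)
2. C lies on line NM with NC:CM = 4:5 ⇒ C = (5/9, 0)
2·[WMC] = 5/27, 2·[HMC] = 5/9
[WMC]:[HMC] = 5/27:5/9 = 1/3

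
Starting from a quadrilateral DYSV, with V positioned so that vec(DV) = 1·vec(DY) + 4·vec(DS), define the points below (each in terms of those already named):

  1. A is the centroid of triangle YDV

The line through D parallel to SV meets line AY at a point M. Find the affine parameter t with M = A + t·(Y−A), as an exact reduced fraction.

Assign D = (0, 0), Y = (1, 0), S = (0, 1), V = (1, 4) — the answer is frame-independent, so this choice is without loss of generality.
1. A is the centroid of triangle YDV ⇒ A = (2/3, 4/3)
through D parallel to SV: direction (1, 3); meets AY at M = (4/7, 12/7)
M = A + t·(Y−A) with t = -2/7

t = -2/7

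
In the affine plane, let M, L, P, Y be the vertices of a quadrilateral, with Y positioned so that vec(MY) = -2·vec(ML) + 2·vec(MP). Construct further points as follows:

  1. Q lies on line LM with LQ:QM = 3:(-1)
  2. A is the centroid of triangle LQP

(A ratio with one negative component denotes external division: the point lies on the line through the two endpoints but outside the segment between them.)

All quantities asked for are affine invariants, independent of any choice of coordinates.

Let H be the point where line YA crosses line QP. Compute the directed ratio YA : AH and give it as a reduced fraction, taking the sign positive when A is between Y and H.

YA:AH = -6

Assign M = (0, 0), L = (1, 0), P = (0, 1), Y = (-2, 2) — the answer is frame-independent, so this choice is without loss of generality.
1. Q lies on line LM with LQ:QM = 3:(-1) ⇒ Q = (-1/2, 0)
2. A is the centroid of triangle LQP ⇒ A = (1/6, 1/3)
line YA meets QP at H = (-7/36, 11/18)
A = Y + t·(H−Y) with t = 6/5, so YA:AH = 6/5:-1/5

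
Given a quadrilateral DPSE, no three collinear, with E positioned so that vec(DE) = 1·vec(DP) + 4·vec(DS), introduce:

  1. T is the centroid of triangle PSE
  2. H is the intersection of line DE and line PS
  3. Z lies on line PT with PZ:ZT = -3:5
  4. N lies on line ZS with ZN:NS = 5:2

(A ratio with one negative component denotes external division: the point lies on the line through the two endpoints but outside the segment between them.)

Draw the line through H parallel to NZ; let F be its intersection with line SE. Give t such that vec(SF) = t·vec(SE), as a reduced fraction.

Choose coordinates D = (0, 0), P = (1, 0), S = (0, 1), E = (1, 4).
1. T is the centroid of triangle PSE ⇒ T = (2/3, 5/3)
2. H is the intersection of line DE and line PS ⇒ H = (1/5, 4/5)
3. Z lies on line PT with PZ:ZT = -3:5 ⇒ Z = (3/2, -5/2)
4. N lies on line ZS with ZN:NS = 5:2 ⇒ N = (3/7, 0)
through H parallel to NZ: direction (15/14, -5/2); meets SE at F = (1/20, 23/20)
F = S + t·(E−S) with t = 1/20

t = 1/20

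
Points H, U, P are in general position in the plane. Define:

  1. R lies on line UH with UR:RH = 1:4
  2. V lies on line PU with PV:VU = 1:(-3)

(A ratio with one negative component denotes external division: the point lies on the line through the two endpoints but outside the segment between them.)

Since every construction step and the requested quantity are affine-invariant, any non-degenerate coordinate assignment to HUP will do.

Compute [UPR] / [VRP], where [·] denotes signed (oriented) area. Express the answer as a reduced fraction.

[UPR]:[VRP] = 2

Work in coordinates with H = (0, 0), U = (1, 0), P = (0, 1).
1. R lies on line UH with UR:RH = 1:4 ⇒ R = (4/5, 0)
2. V lies on line PU with PV:VU = 1:(-3) ⇒ V = (-1/2, 3/2)
2·[UPR] = 1/5, 2·[VRP] = 1/10
[UPR]:[VRP] = 1/5:1/10 = 2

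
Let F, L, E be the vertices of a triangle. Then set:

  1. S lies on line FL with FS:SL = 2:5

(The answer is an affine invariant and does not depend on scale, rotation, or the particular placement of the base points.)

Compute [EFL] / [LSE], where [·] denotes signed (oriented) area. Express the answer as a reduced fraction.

Choose coordinates F = (0, 0), L = (1, 0), E = (0, 1).
1. S lies on line FL with FS:SL = 2:5 ⇒ S = (2/7, 0)
2·[EFL] = 1, 2·[LSE] = -5/7
[EFL]:[LSE] = 1:-5/7 = -7/5

[EFL]:[LSE] = -7/5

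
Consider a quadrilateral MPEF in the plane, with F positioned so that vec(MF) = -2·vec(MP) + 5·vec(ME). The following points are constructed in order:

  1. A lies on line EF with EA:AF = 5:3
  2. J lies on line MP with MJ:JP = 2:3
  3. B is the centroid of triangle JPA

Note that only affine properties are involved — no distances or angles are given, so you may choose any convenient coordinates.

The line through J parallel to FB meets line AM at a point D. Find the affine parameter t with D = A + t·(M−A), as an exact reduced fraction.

Choose coordinates M = (0, 0), P = (1, 0), E = (0, 1), F = (-2, 5).
1. A lies on line EF with EA:AF = 5:3 ⇒ A = (-5/4, 7/2)
2. J lies on line MP with MJ:JP = 2:3 ⇒ J = (2/5, 0)
3. B is the centroid of triangle JPA ⇒ B = (1/20, 7/6)
through J parallel to FB: direction (41/20, -23/6); meets AM at D = (-115/143, 322/143)
D = A + t·(M−A) with t = 51/143

t = 51/143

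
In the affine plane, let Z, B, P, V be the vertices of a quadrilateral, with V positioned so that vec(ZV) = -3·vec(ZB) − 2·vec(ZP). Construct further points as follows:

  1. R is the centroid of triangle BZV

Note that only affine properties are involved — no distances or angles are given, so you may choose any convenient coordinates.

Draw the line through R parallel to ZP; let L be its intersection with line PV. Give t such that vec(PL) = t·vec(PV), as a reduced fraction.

t = 2/9

Set Z = (0, 0), B = (1, 0), P = (0, 1), V = (-3, -2); any affine frame gives the same invariant.
1. R is the centroid of triangle BZV ⇒ R = (-2/3, -2/3)
through R parallel to ZP: direction (0, 1); meets PV at L = (-2/3, 1/3)
L = P + t·(V−P) with t = 2/9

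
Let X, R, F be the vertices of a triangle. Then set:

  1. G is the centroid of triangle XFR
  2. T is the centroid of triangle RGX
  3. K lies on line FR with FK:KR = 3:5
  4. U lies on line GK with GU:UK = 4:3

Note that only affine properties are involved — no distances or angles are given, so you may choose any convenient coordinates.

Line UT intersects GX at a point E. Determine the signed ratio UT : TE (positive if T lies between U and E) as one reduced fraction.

UT:TE = -10/7

Assign X = (0, 0), R = (1, 0), F = (0, 1) — the answer is frame-independent, so this choice is without loss of generality.
1. G is the centroid of triangle XFR ⇒ G = (1/3, 1/3)
2. T is the centroid of triangle RGX ⇒ T = (4/9, 1/9)
3. K lies on line FR with FK:KR = 3:5 ⇒ K = (3/8, 5/8)
4. U lies on line GK with GU:UK = 4:3 ⇒ U = (5/14, 1/2)
line UT meets GX at E = (23/60, 23/60)
T = U + t·(E−U) with t = 10/3, so UT:TE = 10/3:-7/3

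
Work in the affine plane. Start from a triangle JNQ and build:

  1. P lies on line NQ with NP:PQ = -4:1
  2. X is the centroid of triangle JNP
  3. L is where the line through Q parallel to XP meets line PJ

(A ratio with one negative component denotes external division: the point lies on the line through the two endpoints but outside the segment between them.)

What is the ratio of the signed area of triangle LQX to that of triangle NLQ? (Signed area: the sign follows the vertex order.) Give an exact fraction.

Choose coordinates J = (0, 0), N = (1, 0), Q = (0, 1).
1. P lies on line NQ with NP:PQ = -4:1 ⇒ P = (-1/3, 4/3)
2. X is the centroid of triangle JNP ⇒ X = (2/9, 4/9)
3. L is where the line through Q parallel to XP meets line PJ ⇒ L = (-5/12, 5/3)
2·[LQX] = -1/12, 2·[NLQ] = 1/4
[LQX]:[NLQ] = -1/12:1/4 = -1/3

[LQX]:[NLQ] = -1/3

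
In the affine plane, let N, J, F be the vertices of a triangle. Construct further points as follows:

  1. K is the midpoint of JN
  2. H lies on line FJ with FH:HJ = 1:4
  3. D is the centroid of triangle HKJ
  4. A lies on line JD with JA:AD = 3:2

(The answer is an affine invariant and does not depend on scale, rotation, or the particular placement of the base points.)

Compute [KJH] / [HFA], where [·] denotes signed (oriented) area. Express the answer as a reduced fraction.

Set N = (0, 0), J = (1, 0), F = (0, 1); any affine frame gives the same invariant.
1. K is the midpoint of JN ⇒ K = (1/2, 0)
2. H lies on line FJ with FH:HJ = 1:4 ⇒ H = (1/5, 4/5)
3. D is the centroid of triangle HKJ ⇒ D = (17/30, 4/15)
4. A lies on line JD with JA:AD = 3:2 ⇒ A = (37/50, 4/25)
2·[KJH] = 2/5, 2·[HFA] = 1/50
[KJH]:[HFA] = 2/5:1/50 = 20

[KJH]:[HFA] = 20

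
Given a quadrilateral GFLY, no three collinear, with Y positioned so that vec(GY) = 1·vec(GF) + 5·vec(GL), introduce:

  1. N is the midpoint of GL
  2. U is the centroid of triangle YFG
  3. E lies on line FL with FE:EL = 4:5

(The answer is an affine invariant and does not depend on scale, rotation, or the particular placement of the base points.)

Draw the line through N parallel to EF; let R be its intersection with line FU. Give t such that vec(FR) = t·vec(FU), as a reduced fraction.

Set G = (0, 0), F = (1, 0), L = (0, 1), Y = (1, 5); any affine frame gives the same invariant.
1. N is the midpoint of GL ⇒ N = (0, 1/2)
2. U is the centroid of triangle YFG ⇒ U = (2/3, 5/3)
3. E lies on line FL with FE:EL = 4:5 ⇒ E = (5/9, 4/9)
through N parallel to EF: direction (4/9, -4/9); meets FU at R = (9/8, -5/8)
R = F + t·(U−F) with t = -3/8

t = -3/8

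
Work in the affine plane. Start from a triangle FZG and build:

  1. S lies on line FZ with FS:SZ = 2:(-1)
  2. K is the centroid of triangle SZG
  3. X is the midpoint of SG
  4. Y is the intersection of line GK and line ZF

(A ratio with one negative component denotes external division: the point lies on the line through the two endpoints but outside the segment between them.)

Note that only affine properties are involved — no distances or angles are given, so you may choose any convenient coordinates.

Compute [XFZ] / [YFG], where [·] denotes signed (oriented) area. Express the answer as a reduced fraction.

[XFZ]:[YFG] = -1/3

Work in coordinates with F = (0, 0), Z = (1, 0), G = (0, 1).
1. S lies on line FZ with FS:SZ = 2:(-1) ⇒ S = (2, 0)
2. K is the centroid of triangle SZG ⇒ K = (1, 1/3)
3. X is the midpoint of SG ⇒ X = (1, 1/2)
4. Y is the intersection of line GK and line ZF ⇒ Y = (3/2, 0)
2·[XFZ] = 1/2, 2·[YFG] = -3/2
[XFZ]:[YFG] = 1/2:-3/2 = -1/3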